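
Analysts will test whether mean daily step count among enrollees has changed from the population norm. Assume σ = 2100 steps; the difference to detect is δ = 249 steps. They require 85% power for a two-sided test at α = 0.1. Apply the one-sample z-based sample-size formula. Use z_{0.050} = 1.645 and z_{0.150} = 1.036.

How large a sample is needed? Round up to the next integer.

n = 512

n = (z_{α/2} + z_β)² · σ² / δ²
  = (1.645 + 1.036)² · 2100² / 249²
  = 7.1878 · 4410000 / 62001
  = 511.25
Round up → n = 512.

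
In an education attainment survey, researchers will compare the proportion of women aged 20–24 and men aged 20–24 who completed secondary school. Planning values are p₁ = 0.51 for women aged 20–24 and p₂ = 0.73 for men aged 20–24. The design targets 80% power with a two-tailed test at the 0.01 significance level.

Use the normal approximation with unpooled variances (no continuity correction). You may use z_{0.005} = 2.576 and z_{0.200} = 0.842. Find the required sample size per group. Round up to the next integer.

n = 108 per group

n = (z_{α/2} + z_β)² · [p₁(1−p₁) + p₂(1−p₂)] / (p₁ − p₂)²
  = (2.576 + 0.842)² · (0.51·0.49 + 0.73·0.27) / (-0.22)²
  = (3.418)² · (0.2499 + 0.1971) / 0.0484
  = 11.6827 · 0.4470 / 0.0484
  = 107.90
Round up → n = 108 per group.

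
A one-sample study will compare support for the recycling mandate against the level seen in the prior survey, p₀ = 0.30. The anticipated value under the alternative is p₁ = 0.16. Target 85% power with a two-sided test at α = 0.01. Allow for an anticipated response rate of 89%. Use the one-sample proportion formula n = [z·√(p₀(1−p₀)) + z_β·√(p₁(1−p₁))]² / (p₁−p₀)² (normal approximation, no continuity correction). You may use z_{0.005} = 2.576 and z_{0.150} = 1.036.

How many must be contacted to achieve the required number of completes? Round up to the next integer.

n = [z_{α/2}·√(p₀q₀) + z_β·√(p₁q₁)]² / (p₁ − p₀)²
  = [2.576·√(0.30·0.70) + 1.036·√(0.16·0.84)]² / (-0.14)²
  = [2.576·0.4583 + 1.036·0.3666]² / 0.0196
  = [1.5603]² / 0.0196
  = 124.21
Adjust for 89% response: 124.21 / 0.89 = 139.56.
Round up → n = 140.

n = 140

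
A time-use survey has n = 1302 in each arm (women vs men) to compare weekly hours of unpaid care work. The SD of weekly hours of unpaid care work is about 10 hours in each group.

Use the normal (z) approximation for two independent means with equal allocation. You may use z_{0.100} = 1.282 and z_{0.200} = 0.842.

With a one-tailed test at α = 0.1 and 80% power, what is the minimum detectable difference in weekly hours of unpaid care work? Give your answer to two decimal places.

δ = (z_α + z_β) · √((σ₁²+σ₂²)/n)
  = (1.282 + 0.842) · √(200/1302)
  = 2.124 · √0.15361
  = 2.124 · 0.3919
  = 0.8325

Minimum detectable difference ≈ 0.83 hours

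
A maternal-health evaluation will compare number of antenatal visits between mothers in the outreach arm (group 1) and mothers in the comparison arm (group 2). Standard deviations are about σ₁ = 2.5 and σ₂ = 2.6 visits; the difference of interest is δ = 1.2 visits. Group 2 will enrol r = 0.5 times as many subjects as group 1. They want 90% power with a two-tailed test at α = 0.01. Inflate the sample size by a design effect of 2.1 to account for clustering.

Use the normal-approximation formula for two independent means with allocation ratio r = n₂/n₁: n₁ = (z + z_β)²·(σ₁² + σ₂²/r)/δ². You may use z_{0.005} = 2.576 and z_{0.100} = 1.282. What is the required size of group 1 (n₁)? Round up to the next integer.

n₁ = 430

n₁ = (z_{α/2} + z_β)² · (σ₁² + σ₂²/r) / δ²
   = (2.576 + 1.282)² · (2.5² + 2.6²/0.5) / 1.2²
   = 14.8842 · (6.25 + 13.52) / 1.44
   = 14.8842 · 19.77 / 1.44
   = 204.35
Design effect: 2.1 × 204.35 = 429.13.
Round up → n₁ = 430; n₂ = r·n₁ = 0.5 × 430 = 215.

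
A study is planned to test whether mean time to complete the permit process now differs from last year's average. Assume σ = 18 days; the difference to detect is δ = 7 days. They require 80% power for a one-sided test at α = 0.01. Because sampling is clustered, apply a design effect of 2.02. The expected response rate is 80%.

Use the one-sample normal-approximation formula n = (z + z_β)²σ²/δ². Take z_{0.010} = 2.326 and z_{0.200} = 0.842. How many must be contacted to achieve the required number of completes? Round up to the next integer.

n = 168

n = (z_α + z_β)² · σ² / δ²
  = (2.326 + 0.842)² · 18² / 7²
  = 10.0362 · 324 / 49
  = 66.36
Design effect: 2.02 × 66.36 = 134.05.
Adjust for 80% response: 134.05 / 0.80 = 167.56.
Round up → n = 168.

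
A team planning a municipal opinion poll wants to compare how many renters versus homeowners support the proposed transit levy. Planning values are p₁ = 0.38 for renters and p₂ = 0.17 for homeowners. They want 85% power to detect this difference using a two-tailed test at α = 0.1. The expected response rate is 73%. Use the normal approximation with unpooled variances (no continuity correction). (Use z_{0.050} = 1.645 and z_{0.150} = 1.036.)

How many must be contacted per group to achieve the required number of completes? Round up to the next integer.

n = (z_{α/2} + z_β)² · [p₁(1−p₁) + p₂(1−p₂)] / (p₁ − p₂)²
  = (1.645 + 1.036)² · (0.38·0.62 + 0.17·0.83) / (0.21)²
  = (2.681)² · (0.2356 + 0.1411) / 0.0441
  = 7.1878 · 0.3767 / 0.0441
  = 61.40
Adjust for 73% response: 61.40 / 0.73 = 84.11.
Round up → n = 85 per group.

n = 85 per group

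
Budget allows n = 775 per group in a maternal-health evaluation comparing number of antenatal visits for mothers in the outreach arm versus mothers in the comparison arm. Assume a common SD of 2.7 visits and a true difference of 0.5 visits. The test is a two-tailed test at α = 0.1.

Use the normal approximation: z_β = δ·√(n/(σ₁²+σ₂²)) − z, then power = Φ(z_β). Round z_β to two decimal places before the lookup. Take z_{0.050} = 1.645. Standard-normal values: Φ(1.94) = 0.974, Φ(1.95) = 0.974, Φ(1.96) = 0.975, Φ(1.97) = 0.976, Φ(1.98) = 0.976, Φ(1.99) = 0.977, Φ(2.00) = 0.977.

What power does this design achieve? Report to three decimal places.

z_β = δ·√(n/(σ₁²+σ₂²)) − z_{α/2}
    = 0.5 · √(775/14.58) − 1.645
    = 0.5 · 7.29075 − 1.645
    = 3.6454 − 1.645 = 2.0004 → 2.00
Power = Φ(2.00) = 0.977.

Power ≈ 0.977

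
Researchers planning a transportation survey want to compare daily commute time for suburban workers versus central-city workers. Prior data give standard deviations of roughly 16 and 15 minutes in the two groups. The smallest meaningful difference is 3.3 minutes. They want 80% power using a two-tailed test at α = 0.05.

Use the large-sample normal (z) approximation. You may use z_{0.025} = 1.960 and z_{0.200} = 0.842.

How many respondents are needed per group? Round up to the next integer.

n = (z_{α/2} + z_β)² · (σ₁² + σ₂²) / δ²
  = (1.960 + 0.842)² · (16² + 15² = 481) / 3.3²
  = 7.8512 · 481 / 10.89
  = 346.78
Round up → n = 347 per group.

n = 347 per group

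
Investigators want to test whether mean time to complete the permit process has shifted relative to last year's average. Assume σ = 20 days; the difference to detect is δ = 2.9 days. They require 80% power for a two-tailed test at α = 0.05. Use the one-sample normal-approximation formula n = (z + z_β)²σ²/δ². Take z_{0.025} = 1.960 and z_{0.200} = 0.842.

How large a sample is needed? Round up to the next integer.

n = (z_{α/2} + z_β)² · σ² / δ²
  = (1.960 + 0.842)² · 20² / 2.9²
  = 7.8512 · 400 / 8.41
  = 373.42
Round up → n = 374.

n = 374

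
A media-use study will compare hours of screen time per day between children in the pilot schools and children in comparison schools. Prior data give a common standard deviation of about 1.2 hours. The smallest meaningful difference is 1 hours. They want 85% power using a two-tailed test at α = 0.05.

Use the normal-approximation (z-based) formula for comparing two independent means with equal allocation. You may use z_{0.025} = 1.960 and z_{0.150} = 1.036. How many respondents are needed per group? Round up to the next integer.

n = (z_{α/2} + z_β)² · (σ₁² + σ₂²) / δ²
  = (1.960 + 1.036)² · (2·1.2² = 2.88) / 1²
  = 8.9760 · 2.88 / 1
  = 25.85
Round up → n = 26 per group.

n = 26 per group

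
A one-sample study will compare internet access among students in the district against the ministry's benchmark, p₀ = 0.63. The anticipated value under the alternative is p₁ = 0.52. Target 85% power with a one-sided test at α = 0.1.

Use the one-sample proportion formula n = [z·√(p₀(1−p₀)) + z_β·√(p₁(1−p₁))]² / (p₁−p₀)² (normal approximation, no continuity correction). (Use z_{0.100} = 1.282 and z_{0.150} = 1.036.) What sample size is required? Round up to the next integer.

n = [z_α·√(p₀q₀) + z_β·√(p₁q₁)]² / (p₁ − p₀)²
  = [1.282·√(0.63·0.37) + 1.036·√(0.52·0.48)]² / (-0.11)²
  = [1.282·0.4828 + 1.036·0.4996]² / 0.0121
  = [1.1365]² / 0.0121
  = 106.75
Round up → n = 107.

n = 107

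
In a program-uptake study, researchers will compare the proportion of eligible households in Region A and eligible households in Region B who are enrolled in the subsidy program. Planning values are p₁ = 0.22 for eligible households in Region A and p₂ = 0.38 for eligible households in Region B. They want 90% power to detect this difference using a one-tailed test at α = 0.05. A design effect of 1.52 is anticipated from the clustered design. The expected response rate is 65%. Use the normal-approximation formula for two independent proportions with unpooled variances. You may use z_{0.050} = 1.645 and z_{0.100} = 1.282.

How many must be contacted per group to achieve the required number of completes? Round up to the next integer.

n = (z_α + z_β)² · [p₁(1−p₁) + p₂(1−p₂)] / (p₁ − p₂)²
  = (1.645 + 1.282)² · (0.22·0.78 + 0.38·0.62) / (-0.16)²
  = (2.927)² · (0.1716 + 0.2356) / 0.0256
  = 8.5673 · 0.4072 / 0.0256
  = 136.27
Design effect: 1.52 × 136.27 = 207.14.
Adjust for 65% response: 207.14 / 0.65 = 318.67.
Round up → n = 319 per group.

n = 319 per group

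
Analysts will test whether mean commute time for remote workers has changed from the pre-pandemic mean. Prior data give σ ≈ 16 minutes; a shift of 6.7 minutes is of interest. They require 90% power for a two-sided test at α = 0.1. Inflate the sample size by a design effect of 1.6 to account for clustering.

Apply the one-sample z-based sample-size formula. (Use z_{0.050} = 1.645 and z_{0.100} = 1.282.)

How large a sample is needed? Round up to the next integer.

n = (z_{α/2} + z_β)² · σ² / δ²
  = (1.645 + 1.282)² · 16² / 6.7²
  = 8.5673 · 256 / 44.89
  = 48.86
Design effect: 1.6 × 48.86 = 78.17.
Round up → n = 79.

n = 79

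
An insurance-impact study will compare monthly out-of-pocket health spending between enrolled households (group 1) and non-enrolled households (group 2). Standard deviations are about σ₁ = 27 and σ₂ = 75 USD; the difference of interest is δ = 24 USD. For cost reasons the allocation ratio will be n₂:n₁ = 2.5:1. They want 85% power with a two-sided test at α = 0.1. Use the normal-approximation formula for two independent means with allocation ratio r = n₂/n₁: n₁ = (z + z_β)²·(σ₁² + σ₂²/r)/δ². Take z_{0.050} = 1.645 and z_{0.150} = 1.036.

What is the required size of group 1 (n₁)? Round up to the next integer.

n₁ = (z_{α/2} + z_β)² · (σ₁² + σ₂²/r) / δ²
   = (1.645 + 1.036)² · (27² + 75²/2.5) / 24²
   = 7.1878 · (729 + 2250) / 576
   = 7.1878 · 2979 / 576
   = 37.17
Round up → n₁ = 38; n₂ = r·n₁ = 2.5 × 38 = 95.

n₁ = 38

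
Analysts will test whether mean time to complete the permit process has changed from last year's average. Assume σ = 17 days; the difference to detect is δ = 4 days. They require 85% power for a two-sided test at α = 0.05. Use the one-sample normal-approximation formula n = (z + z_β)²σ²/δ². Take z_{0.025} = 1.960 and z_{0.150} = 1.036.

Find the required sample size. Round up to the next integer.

n = 163

n = (z_{α/2} + z_β)² · σ² / δ²
  = (1.960 + 1.036)² · 17² / 4²
  = 8.9760 · 289 / 16
  = 162.13
Round up → n = 163.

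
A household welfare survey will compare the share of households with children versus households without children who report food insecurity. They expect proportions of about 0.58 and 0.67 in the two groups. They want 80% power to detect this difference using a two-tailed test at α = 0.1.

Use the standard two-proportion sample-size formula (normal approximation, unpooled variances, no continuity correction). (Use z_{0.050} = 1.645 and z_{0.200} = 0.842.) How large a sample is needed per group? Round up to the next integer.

n = (z_{α/2} + z_β)² · [p₁(1−p₁) + p₂(1−p₂)] / (p₁ − p₂)²
  = (1.645 + 0.842)² · (0.58·0.42 + 0.67·0.33) / (-0.09)²
  = (2.487)² · (0.2436 + 0.2211) / 0.0081
  = 6.1852 · 0.4647 / 0.0081
  = 354.85
Round up → n = 355 per group.

n = 355 per group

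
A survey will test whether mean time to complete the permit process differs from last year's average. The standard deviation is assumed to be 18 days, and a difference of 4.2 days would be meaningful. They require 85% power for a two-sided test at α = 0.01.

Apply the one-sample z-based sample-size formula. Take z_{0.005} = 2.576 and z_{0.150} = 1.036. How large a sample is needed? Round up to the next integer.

n = (z_{α/2} + z_β)² · σ² / δ²
  = (2.576 + 1.036)² · 18² / 4.2²
  = 13.0465 · 324 / 17.64
  = 239.63
Round up → n = 240.

n = 240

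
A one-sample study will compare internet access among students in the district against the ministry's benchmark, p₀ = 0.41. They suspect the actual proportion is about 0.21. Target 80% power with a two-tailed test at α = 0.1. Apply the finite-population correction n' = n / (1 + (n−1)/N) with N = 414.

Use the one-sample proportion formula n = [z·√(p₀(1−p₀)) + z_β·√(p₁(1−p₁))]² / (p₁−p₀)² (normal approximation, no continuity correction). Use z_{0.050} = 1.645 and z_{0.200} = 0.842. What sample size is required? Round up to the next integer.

n = 31

n = [z_{α/2}·√(p₀q₀) + z_β·√(p₁q₁)]² / (p₁ − p₀)²
  = [1.645·√(0.41·0.59) + 0.842·√(0.21·0.79)]² / (-0.20)²
  = [1.645·0.4918 + 0.842·0.4073]² / 0.0400
  = [1.1520]² / 0.0400
  = 33.18
Finite-population correction (N = 414): 33.18 / (1 + (33.18 − 1)/414) = 30.79.
Round up → n = 31.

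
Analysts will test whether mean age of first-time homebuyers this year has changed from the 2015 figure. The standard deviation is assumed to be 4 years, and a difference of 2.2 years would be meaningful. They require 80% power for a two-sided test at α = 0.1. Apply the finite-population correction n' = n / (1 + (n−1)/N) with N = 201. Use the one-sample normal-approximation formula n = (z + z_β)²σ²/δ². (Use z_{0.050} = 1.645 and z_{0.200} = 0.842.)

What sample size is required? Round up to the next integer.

n = (z_{α/2} + z_β)² · σ² / δ²
  = (1.645 + 0.842)² · 4² / 2.2²
  = 6.1852 · 16 / 4.84
  = 20.45
Finite-population correction (N = 201): 20.45 / (1 + (20.45 − 1)/201) = 18.64.
Round up → n = 19.

n = 19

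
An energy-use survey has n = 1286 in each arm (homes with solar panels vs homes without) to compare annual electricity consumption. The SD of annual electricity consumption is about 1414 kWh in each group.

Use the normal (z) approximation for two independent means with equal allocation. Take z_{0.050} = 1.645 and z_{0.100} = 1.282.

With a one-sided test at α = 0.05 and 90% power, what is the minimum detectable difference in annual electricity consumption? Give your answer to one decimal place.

Minimum detectable difference ≈ 163.2 kWh

δ = (z_α + z_β) · √((σ₁²+σ₂²)/n)
  = (1.645 + 1.282) · √(3998792/1286)
  = 2.927 · √3109.5
  = 2.927 · 55.7627
  = 163.2175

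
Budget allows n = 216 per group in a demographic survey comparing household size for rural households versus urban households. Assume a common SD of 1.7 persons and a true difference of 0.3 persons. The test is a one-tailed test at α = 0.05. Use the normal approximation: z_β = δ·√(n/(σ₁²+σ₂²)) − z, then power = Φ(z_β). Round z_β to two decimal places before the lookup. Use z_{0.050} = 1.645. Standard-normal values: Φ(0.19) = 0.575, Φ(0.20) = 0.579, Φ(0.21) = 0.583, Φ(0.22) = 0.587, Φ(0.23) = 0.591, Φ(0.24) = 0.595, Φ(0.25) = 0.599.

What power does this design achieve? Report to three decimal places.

z_β = δ·√(n/(σ₁²+σ₂²)) − z_α
    = 0.3 · √(216/5.78) − 1.645
    = 0.3 · 6.11312 − 1.645
    = 1.8339 − 1.645 = 0.1889 → 0.19
Power = Φ(0.19) = 0.575.

Power ≈ 0.575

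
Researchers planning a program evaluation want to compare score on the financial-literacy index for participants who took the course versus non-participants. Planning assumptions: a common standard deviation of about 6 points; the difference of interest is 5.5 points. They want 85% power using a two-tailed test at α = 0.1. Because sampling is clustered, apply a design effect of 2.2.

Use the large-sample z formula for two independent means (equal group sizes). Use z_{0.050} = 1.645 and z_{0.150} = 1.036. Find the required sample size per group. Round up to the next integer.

n = 38 per group

n = (z_{α/2} + z_β)² · (σ₁² + σ₂²) / δ²
  = (1.645 + 1.036)² · (2·6² = 72) / 5.5²
  = 7.1878 · 72 / 30.25
  = 17.11
Design effect: 2.2 × 17.11 = 37.64.
Round up → n = 38 per group.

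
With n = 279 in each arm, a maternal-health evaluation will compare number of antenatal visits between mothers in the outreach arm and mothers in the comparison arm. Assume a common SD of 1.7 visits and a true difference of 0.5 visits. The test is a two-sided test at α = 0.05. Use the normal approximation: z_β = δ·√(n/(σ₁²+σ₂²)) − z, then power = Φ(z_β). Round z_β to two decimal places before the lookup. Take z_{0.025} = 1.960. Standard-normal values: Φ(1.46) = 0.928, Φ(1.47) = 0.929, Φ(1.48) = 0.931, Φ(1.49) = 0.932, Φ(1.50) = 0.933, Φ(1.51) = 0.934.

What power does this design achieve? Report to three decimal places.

z_β = δ·√(n/(σ₁²+σ₂²)) − z_{α/2}
    = 0.5 · √(279/5.78) − 1.960
    = 0.5 · 6.94765 − 1.960
    = 3.4738 − 1.960 = 1.5138 → 1.51
Power = Φ(1.51) = 0.934.

Power ≈ 0.934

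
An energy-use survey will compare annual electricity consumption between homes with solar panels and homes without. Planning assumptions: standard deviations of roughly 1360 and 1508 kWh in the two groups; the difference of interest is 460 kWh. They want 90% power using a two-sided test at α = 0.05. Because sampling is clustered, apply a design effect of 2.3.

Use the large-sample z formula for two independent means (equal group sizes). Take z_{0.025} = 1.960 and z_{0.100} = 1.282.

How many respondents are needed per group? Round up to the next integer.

n = 472 per group

n = (z_{α/2} + z_β)² · (σ₁² + σ₂²) / δ²
  = (1.960 + 1.282)² · (1360² + 1508² = 4123664) / 460²
  = 10.5106 · 4123664 / 211600
  = 204.83
Design effect: 2.3 × 204.83 = 471.11.
Round up → n = 472 per group.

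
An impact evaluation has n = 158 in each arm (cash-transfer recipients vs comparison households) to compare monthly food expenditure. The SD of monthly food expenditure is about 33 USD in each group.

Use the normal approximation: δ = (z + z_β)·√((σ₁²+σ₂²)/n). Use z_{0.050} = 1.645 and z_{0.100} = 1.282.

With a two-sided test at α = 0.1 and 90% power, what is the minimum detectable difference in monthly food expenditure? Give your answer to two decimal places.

Minimum detectable difference ≈ 10.87 USD

δ = (z_{α/2} + z_β) · √((σ₁²+σ₂²)/n)
  = (1.645 + 1.282) · √(2178/158)
  = 2.927 · √13.7848
  = 2.927 · 3.7128
  = 10.8673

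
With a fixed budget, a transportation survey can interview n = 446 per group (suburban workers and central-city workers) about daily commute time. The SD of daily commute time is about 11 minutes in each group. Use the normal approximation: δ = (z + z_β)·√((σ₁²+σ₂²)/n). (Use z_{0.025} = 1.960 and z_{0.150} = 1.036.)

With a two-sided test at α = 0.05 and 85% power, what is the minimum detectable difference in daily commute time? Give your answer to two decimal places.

δ = (z_{α/2} + z_β) · √((σ₁²+σ₂²)/n)
  = (1.960 + 1.036) · √(242/446)
  = 2.996 · √0.5426
  = 2.996 · 0.7366
  = 2.2069

Minimum detectable difference ≈ 2.21 minutes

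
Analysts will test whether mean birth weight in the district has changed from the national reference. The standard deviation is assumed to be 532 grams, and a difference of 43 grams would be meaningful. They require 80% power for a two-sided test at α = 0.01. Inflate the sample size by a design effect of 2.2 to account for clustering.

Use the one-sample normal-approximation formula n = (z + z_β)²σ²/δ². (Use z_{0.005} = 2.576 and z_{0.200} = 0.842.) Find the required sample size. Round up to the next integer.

n = 3935

n = (z_{α/2} + z_β)² · σ² / δ²
  = (2.576 + 0.842)² · 532² / 43²
  = 11.6827 · 283024 / 1849
  = 1788.26
Design effect: 2.2 × 1788.26 = 3934.17.
Round up → n = 3935.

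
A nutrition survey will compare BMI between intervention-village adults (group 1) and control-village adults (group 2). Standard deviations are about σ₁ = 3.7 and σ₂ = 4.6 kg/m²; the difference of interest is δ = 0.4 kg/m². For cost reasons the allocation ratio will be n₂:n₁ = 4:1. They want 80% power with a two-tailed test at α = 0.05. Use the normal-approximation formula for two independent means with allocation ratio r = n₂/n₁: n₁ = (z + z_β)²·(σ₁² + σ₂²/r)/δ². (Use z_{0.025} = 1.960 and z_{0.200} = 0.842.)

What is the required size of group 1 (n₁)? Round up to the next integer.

n₁ = (z_{α/2} + z_β)² · (σ₁² + σ₂²/r) / δ²
   = (1.960 + 0.842)² · (3.7² + 4.6²/4) / 0.4²
   = 7.8512 · (13.69 + 5.29) / 0.16
   = 7.8512 · 18.98 / 0.16
   = 931.35
Round up → n₁ = 932; n₂ = r·n₁ = 4 × 932 = 3728.

n₁ = 932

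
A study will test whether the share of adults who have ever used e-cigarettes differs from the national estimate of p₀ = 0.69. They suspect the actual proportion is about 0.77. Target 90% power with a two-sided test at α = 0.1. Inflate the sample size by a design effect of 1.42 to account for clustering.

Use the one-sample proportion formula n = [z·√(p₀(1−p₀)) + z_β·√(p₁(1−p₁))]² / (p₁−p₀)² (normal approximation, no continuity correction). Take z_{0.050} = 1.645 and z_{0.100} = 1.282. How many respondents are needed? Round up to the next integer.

n = 376

n = [z_{α/2}·√(p₀q₀) + z_β·√(p₁q₁)]² / (p₁ − p₀)²
  = [1.645·√(0.69·0.31) + 1.282·√(0.77·0.23)]² / (0.08)²
  = [1.645·0.4625 + 1.282·0.4208]² / 0.0064
  = [1.3003]² / 0.0064
  = 264.19
Design effect: 1.42 × 264.19 = 375.15.
Round up → n = 376.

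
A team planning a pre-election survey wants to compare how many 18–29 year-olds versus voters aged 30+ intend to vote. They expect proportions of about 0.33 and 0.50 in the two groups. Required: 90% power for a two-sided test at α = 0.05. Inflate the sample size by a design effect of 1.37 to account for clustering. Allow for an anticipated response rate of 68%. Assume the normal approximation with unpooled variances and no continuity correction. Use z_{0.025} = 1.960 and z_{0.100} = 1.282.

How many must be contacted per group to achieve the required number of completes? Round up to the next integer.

n = (z_{α/2} + z_β)² · [p₁(1−p₁) + p₂(1−p₂)] / (p₁ − p₂)²
  = (1.960 + 1.282)² · (0.33·0.67 + 0.50·0.50) / (-0.17)²
  = (3.242)² · (0.2211 + 0.2500) / 0.0289
  = 10.5106 · 0.4711 / 0.0289
  = 171.33
Design effect: 1.37 × 171.33 = 234.73.
Adjust for 68% response: 234.73 / 0.68 = 345.19.
Round up → n = 346 per group.

n = 346 per group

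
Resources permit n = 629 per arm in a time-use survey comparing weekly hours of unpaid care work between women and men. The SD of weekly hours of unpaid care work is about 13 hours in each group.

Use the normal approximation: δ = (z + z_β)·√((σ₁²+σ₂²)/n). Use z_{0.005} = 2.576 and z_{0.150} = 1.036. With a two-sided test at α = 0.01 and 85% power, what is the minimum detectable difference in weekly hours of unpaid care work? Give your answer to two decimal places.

δ = (z_{α/2} + z_β) · √((σ₁²+σ₂²)/n)
  = (2.576 + 1.036) · √(338/629)
  = 3.612 · √0.53736
  = 3.612 · 0.7330
  = 2.6478

Minimum detectable difference ≈ 2.65 hours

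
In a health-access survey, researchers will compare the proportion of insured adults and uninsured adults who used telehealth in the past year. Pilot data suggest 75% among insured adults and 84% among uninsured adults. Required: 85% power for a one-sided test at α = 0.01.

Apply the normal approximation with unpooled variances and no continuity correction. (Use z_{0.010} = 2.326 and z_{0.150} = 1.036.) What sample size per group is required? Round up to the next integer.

n = (z_α + z_β)² · [p₁(1−p₁) + p₂(1−p₂)] / (p₁ − p₂)²
  = (2.326 + 1.036)² · (0.75·0.25 + 0.84·0.16) / (-0.09)²
  = (3.362)² · (0.1875 + 0.1344) / 0.0081
  = 11.3030 · 0.3219 / 0.0081
  = 449.19
Round up → n = 450 per group.

n = 450 per group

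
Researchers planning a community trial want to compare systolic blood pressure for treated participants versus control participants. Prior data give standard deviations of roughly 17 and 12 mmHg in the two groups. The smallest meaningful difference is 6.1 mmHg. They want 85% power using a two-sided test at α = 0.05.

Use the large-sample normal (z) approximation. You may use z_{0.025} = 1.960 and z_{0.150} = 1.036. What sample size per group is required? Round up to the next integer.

n = (z_{α/2} + z_β)² · (σ₁² + σ₂²) / δ²
  = (1.960 + 1.036)² · (17² + 12² = 433) / 6.1²
  = 8.9760 · 433 / 37.21
  = 104.45
Round up → n = 105 per group.

n = 105 per group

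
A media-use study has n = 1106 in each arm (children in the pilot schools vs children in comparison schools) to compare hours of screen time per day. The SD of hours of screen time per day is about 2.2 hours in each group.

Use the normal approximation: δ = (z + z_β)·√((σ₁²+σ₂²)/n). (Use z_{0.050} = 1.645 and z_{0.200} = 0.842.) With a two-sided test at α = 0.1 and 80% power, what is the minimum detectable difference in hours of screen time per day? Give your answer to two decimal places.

Minimum detectable difference ≈ 0.23 hours

δ = (z_{α/2} + z_β) · √((σ₁²+σ₂²)/n)
  = (1.645 + 0.842) · √(9.68/1106)
  = 2.487 · √0.00875
  = 2.487 · 0.0936
  = 0.2327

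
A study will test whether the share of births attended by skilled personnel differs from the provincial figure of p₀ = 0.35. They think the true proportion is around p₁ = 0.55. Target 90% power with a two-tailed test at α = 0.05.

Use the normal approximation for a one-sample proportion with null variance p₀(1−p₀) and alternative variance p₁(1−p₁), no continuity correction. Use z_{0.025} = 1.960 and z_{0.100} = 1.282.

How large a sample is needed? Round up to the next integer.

n = 62

n = [z_{α/2}·√(p₀q₀) + z_β·√(p₁q₁)]² / (p₁ − p₀)²
  = [1.960·√(0.35·0.65) + 1.282·√(0.55·0.45)]² / (0.20)²
  = [1.960·0.4770 + 1.282·0.4975]² / 0.0400
  = [1.5726]² / 0.0400
  = 61.83
Round up → n = 62.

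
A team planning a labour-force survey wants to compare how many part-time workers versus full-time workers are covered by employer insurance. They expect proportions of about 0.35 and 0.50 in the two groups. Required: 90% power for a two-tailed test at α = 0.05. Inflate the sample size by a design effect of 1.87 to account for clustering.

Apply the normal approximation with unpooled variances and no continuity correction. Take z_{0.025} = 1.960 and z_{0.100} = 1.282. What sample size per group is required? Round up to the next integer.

n = 418 per group

n = (z_{α/2} + z_β)² · [p₁(1−p₁) + p₂(1−p₂)] / (p₁ − p₂)²
  = (1.960 + 1.282)² · (0.35·0.65 + 0.50·0.50) / (-0.15)²
  = (3.242)² · (0.2275 + 0.2500) / 0.0225
  = 10.5106 · 0.4775 / 0.0225
  = 223.06
Design effect: 1.87 × 223.06 = 417.12.
Round up → n = 418 per group.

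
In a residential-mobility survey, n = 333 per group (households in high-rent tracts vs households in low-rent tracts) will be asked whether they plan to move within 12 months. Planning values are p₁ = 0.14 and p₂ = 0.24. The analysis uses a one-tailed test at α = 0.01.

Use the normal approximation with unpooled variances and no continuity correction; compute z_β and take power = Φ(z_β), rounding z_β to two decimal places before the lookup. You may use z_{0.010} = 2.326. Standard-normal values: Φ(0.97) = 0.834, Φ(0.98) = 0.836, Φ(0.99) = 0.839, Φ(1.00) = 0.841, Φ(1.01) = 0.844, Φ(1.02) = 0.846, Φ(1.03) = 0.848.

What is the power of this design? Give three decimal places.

z_β = |p₁−p₂|·√(n/[p₁q₁+p₂q₂]) − z_α
    = 0.10 · √(333/0.3028) − 2.326
    = 0.10 · 33.1623 − 2.326
    = 3.3162 − 2.326 = 0.9902 → 0.99
Power = Φ(0.99) = 0.839.

Power ≈ 0.839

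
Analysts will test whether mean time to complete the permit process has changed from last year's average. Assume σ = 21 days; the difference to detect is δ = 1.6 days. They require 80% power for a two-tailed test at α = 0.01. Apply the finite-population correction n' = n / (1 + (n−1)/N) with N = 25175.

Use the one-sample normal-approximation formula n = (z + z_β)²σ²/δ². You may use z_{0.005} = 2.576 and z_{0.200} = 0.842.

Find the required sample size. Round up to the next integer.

n = (z_{α/2} + z_β)² · σ² / δ²
  = (2.576 + 0.842)² · 21² / 1.6²
  = 11.6827 · 441 / 2.56
  = 2012.53
Finite-population correction (N = 25175): 2012.53 / (1 + (2012.53 − 1)/25175) = 1863.62.
Round up → n = 1864.

n = 1864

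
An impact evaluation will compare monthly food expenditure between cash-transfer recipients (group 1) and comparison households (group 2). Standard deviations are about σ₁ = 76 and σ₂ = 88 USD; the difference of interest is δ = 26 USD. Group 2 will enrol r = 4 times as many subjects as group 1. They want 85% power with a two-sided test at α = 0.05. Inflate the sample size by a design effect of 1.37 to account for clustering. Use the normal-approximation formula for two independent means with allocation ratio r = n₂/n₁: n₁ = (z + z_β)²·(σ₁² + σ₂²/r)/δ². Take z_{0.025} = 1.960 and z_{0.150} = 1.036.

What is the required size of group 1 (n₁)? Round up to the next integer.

n₁ = 141

n₁ = (z_{α/2} + z_β)² · (σ₁² + σ₂²/r) / δ²
   = (1.960 + 1.036)² · (76² + 88²/4) / 26²
   = 8.9760 · (5776 + 1936) / 676
   = 8.9760 · 7712 / 676
   = 102.40
Design effect: 1.37 × 102.40 = 140.29.
Round up → n₁ = 141; n₂ = r·n₁ = 4 × 141 = 564.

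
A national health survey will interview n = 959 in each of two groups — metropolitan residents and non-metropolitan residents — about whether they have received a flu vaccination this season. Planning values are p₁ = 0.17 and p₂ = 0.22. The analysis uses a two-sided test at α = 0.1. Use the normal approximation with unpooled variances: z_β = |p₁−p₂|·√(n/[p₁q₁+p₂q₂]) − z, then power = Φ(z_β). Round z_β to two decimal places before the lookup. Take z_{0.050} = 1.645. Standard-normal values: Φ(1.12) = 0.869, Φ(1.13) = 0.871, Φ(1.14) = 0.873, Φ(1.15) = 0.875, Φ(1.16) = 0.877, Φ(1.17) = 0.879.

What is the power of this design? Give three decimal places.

Power ≈ 0.869

z_β = |p₁−p₂|·√(n/[p₁q₁+p₂q₂]) − z_{α/2}
    = 0.05 · √(959/0.3127) − 1.645
    = 0.05 · 55.3790 − 1.645
    = 2.7690 − 1.645 = 1.1240 → 1.12
Power = Φ(1.12) = 0.869.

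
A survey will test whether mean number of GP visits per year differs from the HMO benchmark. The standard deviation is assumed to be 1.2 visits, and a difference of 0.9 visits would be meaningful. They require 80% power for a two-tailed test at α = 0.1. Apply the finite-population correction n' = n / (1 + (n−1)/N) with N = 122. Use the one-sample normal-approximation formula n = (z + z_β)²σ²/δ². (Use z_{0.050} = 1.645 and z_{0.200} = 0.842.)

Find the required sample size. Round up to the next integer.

n = 11

n = (z_{α/2} + z_β)² · σ² / δ²
  = (1.645 + 0.842)² · 1.2² / 0.9²
  = 6.1852 · 1.44 / 0.81
  = 11.00
Finite-population correction (N = 122): 11.00 / (1 + (11.00 − 1)/122) = 10.16.
Round up → n = 11.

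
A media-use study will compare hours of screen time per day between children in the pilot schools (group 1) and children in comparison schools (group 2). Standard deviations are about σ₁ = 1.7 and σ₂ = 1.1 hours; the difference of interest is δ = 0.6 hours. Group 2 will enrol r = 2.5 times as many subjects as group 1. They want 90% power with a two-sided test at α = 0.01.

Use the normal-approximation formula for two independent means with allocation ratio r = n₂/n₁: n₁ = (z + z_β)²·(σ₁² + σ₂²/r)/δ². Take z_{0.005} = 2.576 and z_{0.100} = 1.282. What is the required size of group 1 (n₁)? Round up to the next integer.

n₁ = 140

n₁ = (z_{α/2} + z_β)² · (σ₁² + σ₂²/r) / δ²
   = (2.576 + 1.282)² · (1.7² + 1.1²/2.5) / 0.6²
   = 14.8842 · (2.89 + 0.484) / 0.36
   = 14.8842 · 3.374 / 0.36
   = 139.50
Round up → n₁ = 140; n₂ = r·n₁ = 2.5 × 140 = 350.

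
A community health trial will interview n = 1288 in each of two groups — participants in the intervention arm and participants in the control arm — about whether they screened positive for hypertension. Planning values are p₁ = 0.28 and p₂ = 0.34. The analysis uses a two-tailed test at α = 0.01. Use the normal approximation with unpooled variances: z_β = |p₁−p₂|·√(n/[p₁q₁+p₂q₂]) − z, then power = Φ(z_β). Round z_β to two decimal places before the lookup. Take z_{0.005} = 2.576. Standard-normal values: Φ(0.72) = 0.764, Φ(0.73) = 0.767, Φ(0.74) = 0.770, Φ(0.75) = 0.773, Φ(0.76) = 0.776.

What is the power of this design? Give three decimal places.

Power ≈ 0.764

z_β = |p₁−p₂|·√(n/[p₁q₁+p₂q₂]) − z_{α/2}
    = 0.06 · √(1288/0.4260) − 2.576
    = 0.06 · 54.9861 − 2.576
    = 3.2992 − 2.576 = 0.7232 → 0.72
Power = Φ(0.72) = 0.764.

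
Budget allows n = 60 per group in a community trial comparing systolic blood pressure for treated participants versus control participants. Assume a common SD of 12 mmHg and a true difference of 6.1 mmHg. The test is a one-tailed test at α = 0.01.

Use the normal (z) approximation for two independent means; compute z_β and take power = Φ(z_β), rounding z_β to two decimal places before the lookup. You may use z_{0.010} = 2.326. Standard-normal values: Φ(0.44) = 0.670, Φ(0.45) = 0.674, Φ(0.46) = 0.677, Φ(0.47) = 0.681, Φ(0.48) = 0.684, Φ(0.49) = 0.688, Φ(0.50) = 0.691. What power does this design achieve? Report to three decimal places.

Power ≈ 0.677

z_β = δ·√(n/(σ₁²+σ₂²)) − z_α
    = 6.1 · √(60/288) − 2.326
    = 6.1 · 0.45644 − 2.326
    = 2.7843 − 2.326 = 0.4583 → 0.46
Power = Φ(0.46) = 0.677.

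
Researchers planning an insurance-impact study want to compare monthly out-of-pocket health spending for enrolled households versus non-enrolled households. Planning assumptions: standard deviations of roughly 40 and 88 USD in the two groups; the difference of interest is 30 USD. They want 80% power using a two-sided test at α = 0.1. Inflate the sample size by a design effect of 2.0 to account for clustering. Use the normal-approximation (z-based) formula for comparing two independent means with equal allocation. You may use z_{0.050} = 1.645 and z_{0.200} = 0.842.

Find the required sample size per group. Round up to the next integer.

n = (z_{α/2} + z_β)² · (σ₁² + σ₂²) / δ²
  = (1.645 + 0.842)² · (40² + 88² = 9344) / 30²
  = 6.1852 · 9344 / 900
  = 64.22
Design effect: 2.0 × 64.22 = 128.43.
Round up → n = 129 per group.

n = 129 per group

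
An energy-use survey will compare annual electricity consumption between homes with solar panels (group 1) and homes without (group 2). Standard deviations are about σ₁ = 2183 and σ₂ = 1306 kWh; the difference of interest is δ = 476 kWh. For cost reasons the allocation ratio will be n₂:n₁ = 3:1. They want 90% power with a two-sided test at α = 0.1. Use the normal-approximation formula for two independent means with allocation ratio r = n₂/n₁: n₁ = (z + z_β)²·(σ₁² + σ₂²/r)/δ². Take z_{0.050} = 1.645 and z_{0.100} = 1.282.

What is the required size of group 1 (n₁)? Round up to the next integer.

n₁ = 202

n₁ = (z_{α/2} + z_β)² · (σ₁² + σ₂²/r) / δ²
   = (1.645 + 1.282)² · (2183² + 1306²/3) / 476²
   = 8.5673 · (4765489 + 568545.3) / 226576
   = 8.5673 · 5334034.3 / 226576
   = 201.69
Round up → n₁ = 202; n₂ = r·n₁ = 3 × 202 = 606.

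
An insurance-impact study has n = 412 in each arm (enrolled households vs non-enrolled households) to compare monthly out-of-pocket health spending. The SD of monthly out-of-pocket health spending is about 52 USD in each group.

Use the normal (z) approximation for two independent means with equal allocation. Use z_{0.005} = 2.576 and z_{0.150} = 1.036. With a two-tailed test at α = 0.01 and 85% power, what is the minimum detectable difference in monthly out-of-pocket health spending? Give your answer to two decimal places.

Minimum detectable difference ≈ 13.09 USD

δ = (z_{α/2} + z_β) · √((σ₁²+σ₂²)/n)
  = (2.576 + 1.036) · √(5408/412)
  = 3.612 · √13.1262
  = 3.612 · 3.6230
  = 13.0863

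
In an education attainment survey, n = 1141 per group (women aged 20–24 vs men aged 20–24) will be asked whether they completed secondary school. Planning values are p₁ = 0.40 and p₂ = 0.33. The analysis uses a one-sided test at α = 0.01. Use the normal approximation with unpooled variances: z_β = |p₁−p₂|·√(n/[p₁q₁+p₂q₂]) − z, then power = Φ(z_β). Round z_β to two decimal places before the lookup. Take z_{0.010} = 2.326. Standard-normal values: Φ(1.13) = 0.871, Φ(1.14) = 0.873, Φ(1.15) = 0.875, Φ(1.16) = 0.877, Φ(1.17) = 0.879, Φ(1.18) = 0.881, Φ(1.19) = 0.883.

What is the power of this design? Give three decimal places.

Power ≈ 0.877

z_β = |p₁−p₂|·√(n/[p₁q₁+p₂q₂]) − z_α
    = 0.07 · √(1141/0.4611) − 2.326
    = 0.07 · 49.7445 − 2.326
    = 3.4821 − 2.326 = 1.1561 → 1.16
Power = Φ(1.16) = 0.877.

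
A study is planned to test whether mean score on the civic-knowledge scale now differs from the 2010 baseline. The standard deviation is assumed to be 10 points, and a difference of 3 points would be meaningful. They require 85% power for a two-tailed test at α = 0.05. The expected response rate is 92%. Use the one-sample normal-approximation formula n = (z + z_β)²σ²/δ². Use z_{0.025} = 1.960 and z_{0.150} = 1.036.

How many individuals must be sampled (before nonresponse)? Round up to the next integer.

n = 109

n = (z_{α/2} + z_β)² · σ² / δ²
  = (1.960 + 1.036)² · 10² / 3²
  = 8.9760 · 100 / 9
  = 99.73
Adjust for 92% response: 99.73 / 0.92 = 108.41.
Round up → n = 109.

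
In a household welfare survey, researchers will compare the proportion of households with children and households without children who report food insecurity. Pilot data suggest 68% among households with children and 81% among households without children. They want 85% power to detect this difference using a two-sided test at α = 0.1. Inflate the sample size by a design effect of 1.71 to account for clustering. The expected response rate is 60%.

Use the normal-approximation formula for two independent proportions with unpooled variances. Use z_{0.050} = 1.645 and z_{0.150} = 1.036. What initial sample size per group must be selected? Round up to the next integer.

n = (z_{α/2} + z_β)² · [p₁(1−p₁) + p₂(1−p₂)] / (p₁ − p₂)²
  = (1.645 + 1.036)² · (0.68·0.32 + 0.81·0.19) / (-0.13)²
  = (2.681)² · (0.2176 + 0.1539) / 0.0169
  = 7.1878 · 0.3715 / 0.0169
  = 158.00
Design effect: 1.71 × 158.00 = 270.19.
Adjust for 60% response: 270.19 / 0.60 = 450.31.
Round up → n = 451 per group.

n = 451 per group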